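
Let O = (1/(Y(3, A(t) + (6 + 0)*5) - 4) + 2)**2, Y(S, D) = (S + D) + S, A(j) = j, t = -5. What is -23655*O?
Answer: -23852125/243 ≈ -98157.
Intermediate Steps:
Y(S, D) = D + 2*S (Y(S, D) = (D + S) + S = D + 2*S)
O = 3025/729 (O = (1/(((-5 + (6 + 0)*5) + 2*3) - 4) + 2)**2 = (1/(((-5 + 6*5) + 6) - 4) + 2)**2 = (1/(((-5 + 30) + 6) - 4) + 2)**2 = (1/((25 + 6) - 4) + 2)**2 = (1/(31 - 4) + 2)**2 = (1/27 + 2)**2 = (55/27)**2 = 3025/729 ≈ 4.1495)
-23655*O = -23655*3025/729 = -23852125/243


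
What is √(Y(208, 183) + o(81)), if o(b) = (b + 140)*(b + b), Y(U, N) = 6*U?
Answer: 5*√1482 ≈ 192.48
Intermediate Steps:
o(b) = 2*b*(140 + b) (o(b) = (140 + b)*(2*b) = 2*b*(140 + b))
√(Y(208, 183) + o(81)) = √(6*208 + 2*81*(140 + 81)) = √(1248 + 2*81*221) = √(1248 + 35802) = √37050 = 5*√1482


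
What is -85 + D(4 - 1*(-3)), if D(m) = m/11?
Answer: -928/11 ≈ -84.364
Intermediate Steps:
D(m) = m/11 (D(m) = m*(1/11) = m/11)
-85 + D(4 - 1*(-3)) = -85 + (4 - 1*(-3))/11 = -85 + (4 + 3)/11 = -85 + (1/11)*7 = -85 + 7/11 = -928/11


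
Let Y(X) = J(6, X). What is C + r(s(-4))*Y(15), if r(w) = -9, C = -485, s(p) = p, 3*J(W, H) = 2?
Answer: -491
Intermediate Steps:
J(W, H) = 2/3 (J(W, H) = (1/3)*2 = 2/3)
Y(X) = 2/3
C + r(s(-4))*Y(15) = -485 - 9*2/3 = -485 - 6 = -491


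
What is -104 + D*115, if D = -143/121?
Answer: -2639/11 ≈ -239.91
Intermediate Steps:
D = -13/11 (D = -143*1/121 = -13/11 ≈ -1.1818)
-104 + D*115 = -104 - 13/11*115 = -104 - 1495/11 = -2639/11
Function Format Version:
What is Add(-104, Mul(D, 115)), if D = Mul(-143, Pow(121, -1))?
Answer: Rational(-2639, 11) ≈ -239.91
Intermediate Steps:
D = Rational(-13, 11) (D = Mul(-143, Rational(1, 121)) = Rational(-13, 11) ≈ -1.1818)
Add(-104, Mul(D, 115)) = Add(-104, Mul(Rational(-13, 11), 115)) = Add(-104, Rational(-1495, 11)) = Rational(-2639, 11)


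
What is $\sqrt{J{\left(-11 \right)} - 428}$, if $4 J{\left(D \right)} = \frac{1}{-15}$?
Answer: $\frac{i \sqrt{385215}}{30} \approx 20.689 i$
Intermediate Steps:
$J{\left(D \right)} = - \frac{1}{60}$ ($J{\left(D \right)} = \frac{1}{4 \left(-15\right)} = \frac{1}{4} \left(- \frac{1}{15}\right) = - \frac{1}{60}$)
$\sqrt{J{\left(-11 \right)} - 428} = \sqrt{- \frac{1}{60} - 428} = \sqrt{- \frac{25681}{60}} = \frac{i \sqrt{385215}}{30}$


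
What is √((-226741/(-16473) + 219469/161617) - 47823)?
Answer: I*√1172522270407395932421/156606873 ≈ 218.65*I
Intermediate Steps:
√((-226741/(-16473) + 219469/161617) - 47823) = √((-226741*(-1/16473) + 219469*(1/161617)) - 47823) = √((226741/16473 + 219469/161617) - 47823) = √(40260513034/2662316841 - 47823) = √(-127279717774109/2662316841) = I*√1172522270407395932421/156606873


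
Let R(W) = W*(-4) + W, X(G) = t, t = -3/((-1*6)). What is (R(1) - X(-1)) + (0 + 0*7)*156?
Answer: -7/2 ≈ -3.5000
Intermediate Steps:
t = 1/2 (t = -3/(-6) = -3*(-1/6) = 1/2 ≈ 0.50000)
X(G) = 1/2
R(W) = -3*W (R(W) = -4*W + W = -3*W)
(R(1) - X(-1)) + (0 + 0*7)*156 = (-3*1 - 1*1/2) + (0 + 0*7)*156 = (-3 - 1/2) + (0 + 0)*156 = -7/2 + 0*156 = -7/2 + 0 = -7/2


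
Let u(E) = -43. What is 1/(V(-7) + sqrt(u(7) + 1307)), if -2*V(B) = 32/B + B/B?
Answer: -350/247119 + 784*sqrt(79)/247119 ≈ 0.026782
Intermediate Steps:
V(B) = -1/2 - 16/B (V(B) = -(32/B + B/B)/2 = -(32/B + 1)/2 = -(1 + 32/B)/2 = -1/2 - 16/B)
1/(V(-7) + sqrt(u(7) + 1307)) = 1/((1/2)*(-32 - 1*(-7))/(-7) + sqrt(-43 + 1307)) = 1/((1/2)*(-1/7)*(-32 + 7) + sqrt(1264)) = 1/((1/2)*(-1/7)*(-25) + 4*sqrt(79)) = 1/(25/14 + 4*sqrt(79))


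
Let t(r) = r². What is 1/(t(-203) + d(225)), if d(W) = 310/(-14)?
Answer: 7/288308 ≈ 2.4280e-5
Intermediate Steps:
d(W) = -155/7 (d(W) = 310*(-1/14) = -155/7)
1/(t(-203) + d(225)) = 1/((-203)² - 155/7) = 1/(41209 - 155/7) = 1/(288308/7) = 7/288308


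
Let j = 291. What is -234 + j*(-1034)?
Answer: -301128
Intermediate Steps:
-234 + j*(-1034) = -234 + 291*(-1034) = -234 - 300894 = -301128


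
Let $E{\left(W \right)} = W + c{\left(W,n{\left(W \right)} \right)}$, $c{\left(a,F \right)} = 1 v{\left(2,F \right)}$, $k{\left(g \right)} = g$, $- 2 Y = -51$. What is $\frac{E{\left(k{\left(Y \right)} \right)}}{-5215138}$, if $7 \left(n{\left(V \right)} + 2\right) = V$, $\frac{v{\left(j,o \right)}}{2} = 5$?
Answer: $- \frac{71}{10430276} \approx -6.8071 \cdot 10^{-6}$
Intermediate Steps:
$Y = \frac{51}{2}$ ($Y = \left(- \frac{1}{2}\right) \left(-51\right) = \frac{51}{2} \approx 25.5$)
$v{\left(j,o \right)} = 10$ ($v{\left(j,o \right)} = 2 \cdot 5 = 10$)
$n{\left(V \right)} = -2 + \frac{V}{7}$
$c{\left(a,F \right)} = 10$ ($c{\left(a,F \right)} = 1 \cdot 10 = 10$)
$E{\left(W \right)} = 10 + W$ ($E{\left(W \right)} = W + 10 = 10 + W$)
$\frac{E{\left(k{\left(Y \right)} \right)}}{-5215138} = \frac{10 + \frac{51}{2}}{-5215138} = \frac{71}{2} \left(- \frac{1}{5215138}\right) = - \frac{71}{10430276}$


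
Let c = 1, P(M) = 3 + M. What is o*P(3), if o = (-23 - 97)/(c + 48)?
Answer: -720/49 ≈ -14.694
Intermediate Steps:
o = -120/49 (o = (-23 - 97)/(1 + 48) = -120/49 ≈ -2.4490)
o*P(3) = -120*(3 + 3)/49 = -120/49*6 = -720/49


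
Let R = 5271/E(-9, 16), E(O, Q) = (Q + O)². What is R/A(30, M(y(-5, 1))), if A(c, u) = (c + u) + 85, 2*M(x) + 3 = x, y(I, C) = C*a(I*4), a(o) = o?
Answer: 502/483 ≈ 1.0393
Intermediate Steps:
y(I, C) = 4*C*I (y(I, C) = C*(I*4) = C*(4*I) = 4*C*I)
M(x) = -3/2 + x/2
E(O, Q) = (O + Q)²
A(c, u) = 85 + c + u
R = 753/7 (R = 5271/((-9 + 16)²) = 5271/(7²) = 5271/49 = 5271*(1/49) = 753/7 ≈ 107.57)
R/A(30, M(y(-5, 1))) = 753/(7*(85 + 30 + (-3/2 + (4*1*(-5))/2))) = 753/(7*(85 + 30 + (-3/2 + (½)*(-20)))) = 753/(7*(85 + 30 + (-3/2 - 10))) = 753/(7*(85 + 30 - 23/2)) = 753/(7*(207/2)) = (753/7)*(2/207) = 502/483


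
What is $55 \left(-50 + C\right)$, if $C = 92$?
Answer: $2310$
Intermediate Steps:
$55 \left(-50 + C\right) = 55 \left(-50 + 92\right) = 55 \cdot 42 = 2310$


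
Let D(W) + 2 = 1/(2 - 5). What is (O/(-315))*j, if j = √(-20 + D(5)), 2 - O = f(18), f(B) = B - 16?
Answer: 0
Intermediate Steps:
f(B) = -16 + B
O = 0 (O = 2 - (-16 + 18) = 2 - 1*2 = 2 - 2 = 0)
D(W) = -7/3 (D(W) = -2 + 1/(2 - 5) = -2 + 1/(-3) = -2 - ⅓ = -7/3)
j = I*√201/3 (j = √(-20 - 7/3) = √(-67/3) = I*√201/3 ≈ 4.7258*I)
(O/(-315))*j = (0/(-315))*(I*√201/3) = (0*(-1/315))*(I*√201/3) = 0*(I*√201/3) = 0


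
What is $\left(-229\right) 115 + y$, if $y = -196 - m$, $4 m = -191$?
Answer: $- \frac{105933}{4} \approx -26483.0$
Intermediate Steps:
$m = - \frac{191}{4}$ ($m = \frac{1}{4} \left(-191\right) = - \frac{191}{4} \approx -47.75$)
$y = - \frac{593}{4}$ ($y = -196 - - \frac{191}{4} = -196 + \frac{191}{4} = - \frac{593}{4} \approx -148.25$)
$\left(-229\right) 115 + y = \left(-229\right) 115 - \frac{593}{4} = -26335 - \frac{593}{4} = - \frac{105933}{4}$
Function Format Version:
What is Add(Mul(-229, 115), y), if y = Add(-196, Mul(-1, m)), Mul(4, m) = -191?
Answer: Rational(-105933, 4) ≈ -26483.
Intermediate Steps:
m = Rational(-191, 4) (m = Mul(Rational(1, 4), -191) = Rational(-191, 4) ≈ -47.750)
y = Rational(-593, 4) (y = Add(-196, Mul(-1, Rational(-191, 4))) = Add(-196, Rational(191, 4)) = Rational(-593, 4) ≈ -148.25)
Add(Mul(-229, 115), y) = Add(Mul(-229, 115), Rational(-593, 4)) = Add(-26335, Rational(-593, 4)) = Rational(-105933, 4)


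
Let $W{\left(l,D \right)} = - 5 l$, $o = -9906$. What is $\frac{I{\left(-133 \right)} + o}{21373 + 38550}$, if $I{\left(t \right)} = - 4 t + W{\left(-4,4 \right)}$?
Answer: $- \frac{9354}{59923} \approx -0.1561$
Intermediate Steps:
$I{\left(t \right)} = 20 - 4 t$ ($I{\left(t \right)} = - 4 t - -20 = - 4 t + 20 = 20 - 4 t$)
$\frac{I{\left(-133 \right)} + o}{21373 + 38550} = \frac{\left(20 - -532\right) - 9906}{21373 + 38550} = \frac{\left(20 + 532\right) - 9906}{59923} = \left(552 - 9906\right) \frac{1}{59923} = \left(-9354\right) \frac{1}{59923} = - \frac{9354}{59923}$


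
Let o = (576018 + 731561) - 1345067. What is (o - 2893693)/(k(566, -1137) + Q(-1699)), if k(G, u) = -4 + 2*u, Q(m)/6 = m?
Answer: 2931181/12472 ≈ 235.02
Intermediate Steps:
Q(m) = 6*m
o = -37488 (o = 1307579 - 1345067 = -37488)
(o - 2893693)/(k(566, -1137) + Q(-1699)) = (-37488 - 2893693)/((-4 + 2*(-1137)) + 6*(-1699)) = -2931181/((-4 - 2274) - 10194) = -2931181/(-2278 - 10194) = -2931181/(-12472) = -2931181*(-1/12472) = 2931181/12472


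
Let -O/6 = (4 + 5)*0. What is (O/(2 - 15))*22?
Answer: 0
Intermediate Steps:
O = 0 (O = -6*(4 + 5)*0 = -54*0 = -6*0 = 0)
(O/(2 - 15))*22 = (0/(2 - 15))*22 = (0/(-13))*22 = (0*(-1/13))*22 = 0*22 = 0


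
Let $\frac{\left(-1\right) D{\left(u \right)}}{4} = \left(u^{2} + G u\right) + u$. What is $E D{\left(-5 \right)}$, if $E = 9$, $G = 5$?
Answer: $180$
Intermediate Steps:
$D{\left(u \right)} = - 24 u - 4 u^{2}$ ($D{\left(u \right)} = - 4 \left(\left(u^{2} + 5 u\right) + u\right) = - 4 \left(u^{2} + 6 u\right) = - 24 u - 4 u^{2}$)
$E D{\left(-5 \right)} = 9 \left(\left(-4\right) \left(-5\right) \left(6 - 5\right)\right) = 9 \left(\left(-4\right) \left(-5\right) 1\right) = 9 \cdot 20 = 180$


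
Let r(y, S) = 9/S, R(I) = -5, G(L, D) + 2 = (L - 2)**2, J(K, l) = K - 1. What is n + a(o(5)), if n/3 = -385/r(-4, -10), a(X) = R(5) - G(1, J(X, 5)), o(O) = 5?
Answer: 3838/3 ≈ 1279.3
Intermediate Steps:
J(K, l) = -1 + K
G(L, D) = -2 + (-2 + L)**2 (G(L, D) = -2 + (L - 2)**2 = -2 + (-2 + L)**2)
a(X) = -4 (a(X) = -5 - (-2 + (-2 + 1)**2) = -5 - (-2 + (-1)**2) = -5 - (-2 + 1) = -5 - 1*(-1) = -5 + 1 = -4)
n = 3850/3 (n = 3*(-385/(9/(-10))) = 3*(-385/(9*(-1/10))) = 3*(-385/(-9/10)) = 3*(-385*(-10/9)) = 3*(3850/9) = 3850/3 ≈ 1283.3)
n + a(o(5)) = 3850/3 - 4 = 3838/3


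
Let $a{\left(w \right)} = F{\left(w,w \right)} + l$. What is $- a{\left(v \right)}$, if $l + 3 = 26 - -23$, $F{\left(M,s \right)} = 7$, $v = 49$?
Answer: $-53$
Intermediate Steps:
$l = 46$ ($l = -3 + \left(26 - -23\right) = -3 + \left(26 + 23\right) = -3 + 49 = 46$)
$a{\left(w \right)} = 53$ ($a{\left(w \right)} = 7 + 46 = 53$)
$- a{\left(v \right)} = \left(-1\right) 53 = -53$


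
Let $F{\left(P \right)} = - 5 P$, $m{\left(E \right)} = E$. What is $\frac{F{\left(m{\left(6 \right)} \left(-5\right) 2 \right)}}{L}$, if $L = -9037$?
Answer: $- \frac{300}{9037} \approx -0.033197$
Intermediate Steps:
$\frac{F{\left(m{\left(6 \right)} \left(-5\right) 2 \right)}}{L} = \frac{\left(-5\right) 6 \left(-5\right) 2}{-9037} = - 5 \left(\left(-30\right) 2\right) \left(- \frac{1}{9037}\right) = \left(-5\right) \left(-60\right) \left(- \frac{1}{9037}\right) = 300 \left(- \frac{1}{9037}\right) = - \frac{300}{9037}$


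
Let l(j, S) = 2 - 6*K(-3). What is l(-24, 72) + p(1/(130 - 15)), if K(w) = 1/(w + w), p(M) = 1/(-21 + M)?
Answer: 7127/2414 ≈ 2.9524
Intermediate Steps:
K(w) = 1/(2*w)
l(j, S) = 3 (l(j, S) = 2 - 3/(-3) = 2 - 3*(-1)/3 = 2 - 6*(-⅙) = 2 + 1 = 3)
l(-24, 72) + p(1/(130 - 15)) = 3 + 1/(-21 + 1/(130 - 15)) = 3 + 1/(-21 + 1/115) = 3 + 1/(-2414/115) = 3 - 115/2414 = 7127/2414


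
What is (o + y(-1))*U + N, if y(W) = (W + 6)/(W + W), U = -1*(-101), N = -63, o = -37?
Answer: -8105/2 ≈ -4052.5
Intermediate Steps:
U = 101
y(W) = (6 + W)/(2*W) (y(W) = (6 + W)/((2*W)) = (6 + W)*(1/(2*W)) = (6 + W)/(2*W))
(o + y(-1))*U + N = (-37 + (½)*(6 - 1)/(-1))*101 - 63 = (-37 + (½)*(-1)*5)*101 - 63 = (-37 - 5/2)*101 - 63 = -79/2*101 - 63 = -7979/2 - 63 = -8105/2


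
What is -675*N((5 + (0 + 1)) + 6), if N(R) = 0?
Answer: 0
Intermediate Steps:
-675*N((5 + (0 + 1)) + 6) = -675*0 = 0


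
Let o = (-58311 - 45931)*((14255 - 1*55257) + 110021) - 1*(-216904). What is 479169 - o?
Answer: 7194940863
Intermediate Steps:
o = -7194461694 (o = -104242*((14255 - 55257) + 110021) + 216904 = -104242*(-41002 + 110021) + 216904 = -104242*69019 + 216904 = -7194678598 + 216904 = -7194461694)
479169 - o = 479169 - 1*(-7194461694) = 479169 + 7194461694 = 7194940863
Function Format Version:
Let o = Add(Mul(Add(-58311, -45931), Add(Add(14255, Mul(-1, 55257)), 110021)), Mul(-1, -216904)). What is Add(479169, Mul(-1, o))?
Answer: 7194940863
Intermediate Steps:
o = -7194461694 (o = Add(Mul(-104242, Add(Add(14255, -55257), 110021)), 216904) = Add(Mul(-104242, Add(-41002, 110021)), 216904) = Add(Mul(-104242, 69019), 216904) = Add(-7194678598, 216904) = -7194461694)
Add(479169, Mul(-1, o)) = Add(479169, Mul(-1, -7194461694)) = Add(479169, 7194461694) = 7194940863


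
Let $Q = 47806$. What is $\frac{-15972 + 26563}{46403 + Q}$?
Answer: $\frac{10591}{94209} \approx 0.11242$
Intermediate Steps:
$\frac{-15972 + 26563}{46403 + Q} = \frac{-15972 + 26563}{46403 + 47806} = \frac{10591}{94209}$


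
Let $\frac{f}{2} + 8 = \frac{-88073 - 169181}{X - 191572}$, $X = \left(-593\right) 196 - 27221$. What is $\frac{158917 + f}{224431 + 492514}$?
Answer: $\frac{53235686429}{240191630845} \approx 0.22164$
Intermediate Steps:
$X = -143449$ ($X = -116228 - 27221 = -143449$)
$f = - \frac{4845828}{335021}$ ($f = -16 + 2 \frac{-88073 - 169181}{-143449 - 191572} = -16 + 2 \left(- \frac{257254}{-335021}\right) = -16 + 2 \left(\left(-257254\right) \left(- \frac{1}{335021}\right)\right) = -16 + 2 \cdot \frac{257254}{335021} = -16 + \frac{514508}{335021} = - \frac{4845828}{335021} \approx -14.464$)
$\frac{158917 + f}{224431 + 492514} = \frac{158917 - \frac{4845828}{335021}}{224431 + 492514} = \frac{53235686429}{335021 \cdot 716945} = \frac{53235686429}{335021} \cdot \frac{1}{716945} = \frac{53235686429}{240191630845}$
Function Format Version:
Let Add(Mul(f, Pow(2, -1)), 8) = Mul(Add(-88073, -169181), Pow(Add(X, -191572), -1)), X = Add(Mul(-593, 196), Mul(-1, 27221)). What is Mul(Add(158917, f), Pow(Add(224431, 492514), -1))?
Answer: Rational(53235686429, 240191630845) ≈ 0.22164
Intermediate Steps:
X = -143449 (X = Add(-116228, -27221) = -143449)
f = Rational(-4845828, 335021) (f = Add(-16, Mul(2, Mul(Add(-88073, -169181), Pow(Add(-143449, -191572), -1)))) = Add(-16, Mul(2, Mul(-257254, Pow(-335021, -1)))) = Add(-16, Mul(2, Mul(-257254, Rational(-1, 335021)))) = Add(-16, Mul(2, Rational(257254, 335021))) = Add(-16, Rational(514508, 335021)) = Rational(-4845828, 335021) ≈ -14.464)
Mul(Add(158917, f), Pow(Add(224431, 492514), -1)) = Mul(Add(158917, Rational(-4845828, 335021)), Pow(Add(224431, 492514), -1)) = Mul(Rational(53235686429, 335021), Pow(716945, -1)) = Mul(Rational(53235686429, 335021), Rational(1, 716945)) = Rational(53235686429, 240191630845)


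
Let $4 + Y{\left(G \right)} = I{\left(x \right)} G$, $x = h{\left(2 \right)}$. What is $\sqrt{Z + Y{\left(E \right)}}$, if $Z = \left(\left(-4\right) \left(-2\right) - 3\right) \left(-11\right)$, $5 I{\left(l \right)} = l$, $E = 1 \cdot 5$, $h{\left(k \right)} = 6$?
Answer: $i \sqrt{53} \approx 7.2801 i$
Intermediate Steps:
$E = 5$
$x = 6$
$I{\left(l \right)} = \frac{l}{5}$
$Z = -55$ ($Z = \left(8 - 3\right) \left(-11\right) = 5 \left(-11\right) = -55$)
$Y{\left(G \right)} = -4 + \frac{6 G}{5}$ ($Y{\left(G \right)} = -4 + \frac{1}{5} \cdot 6 G = -4 + \frac{6 G}{5}$)
$\sqrt{Z + Y{\left(E \right)}} = \sqrt{-55 + \left(-4 + \frac{6}{5} \cdot 5\right)} = \sqrt{-55 + \left(-4 + 6\right)} = \sqrt{-55 + 2} = \sqrt{-53} = i \sqrt{53}$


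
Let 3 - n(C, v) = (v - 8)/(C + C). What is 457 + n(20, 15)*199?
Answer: 40767/40 ≈ 1019.2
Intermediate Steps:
n(C, v) = 3 - (-8 + v)/(2*C) (n(C, v) = 3 - (v - 8)/(C + C) = 3 - (-8 + v)/(2*C))
457 + n(20, 15)*199 = 457 + ((½)*(8 - 1*15 + 6*20)/20)*199 = 457 + ((½)*(1/20)*(8 - 15 + 120))*199 = 457 + ((½)*(1/20)*113)*199 = 457 + (113/40)*199 = 457 + 22487/40 = 40767/40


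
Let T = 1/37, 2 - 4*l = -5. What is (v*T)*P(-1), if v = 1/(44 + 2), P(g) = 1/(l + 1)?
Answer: 2/9361 ≈ 0.00021365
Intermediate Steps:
l = 7/4 (l = ½ - ¼*(-5) = ½ + 5/4 = 7/4 ≈ 1.7500)
P(g) = 4/11 (P(g) = 1/(7/4 + 1) = 1/(11/4) = 4/11)
T = 1/37 ≈ 0.027027
v = 1/46 ≈ 0.021739
(v*T)*P(-1) = ((1/46)*(1/37))*(4/11) = (1/1702)*(4/11) = 2/9361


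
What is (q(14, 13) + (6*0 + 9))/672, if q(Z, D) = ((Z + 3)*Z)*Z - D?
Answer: 104/21 ≈ 4.9524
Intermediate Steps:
q(Z, D) = -D + Z²*(3 + Z) (q(Z, D) = ((3 + Z)*Z)*Z - D = (Z*(3 + Z))*Z - D = Z²*(3 + Z) - D = -D + Z²*(3 + Z))
(q(14, 13) + (6*0 + 9))/672 = ((14³ - 1*13 + 3*14²) + (6*0 + 9))/672 = ((2744 - 13 + 3*196) + (0 + 9))*(1/672) = ((2744 - 13 + 588) + 9)*(1/672) = (3319 + 9)*(1/672) = 3328*(1/672) = 104/21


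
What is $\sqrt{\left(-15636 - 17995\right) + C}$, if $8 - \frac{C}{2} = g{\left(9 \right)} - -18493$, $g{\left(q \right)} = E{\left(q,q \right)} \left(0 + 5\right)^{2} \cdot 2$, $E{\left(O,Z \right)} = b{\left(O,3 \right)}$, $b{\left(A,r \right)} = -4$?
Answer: $i \sqrt{70201} \approx 264.95 i$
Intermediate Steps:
$E{\left(O,Z \right)} = -4$
$g{\left(q \right)} = -200$ ($g{\left(q \right)} = - 4 \left(0 + 5\right)^{2} \cdot 2 = - 4 \cdot 5^{2} \cdot 2 = \left(-4\right) 25 \cdot 2 = \left(-100\right) 2 = -200$)
$C = -36570$ ($C = 16 - 2 \left(-200 - -18493\right) = 16 - 2 \left(-200 + 18493\right) = 16 - 36586 = -36570$)
$\sqrt{\left(-15636 - 17995\right) + C} = \sqrt{\left(-15636 - 17995\right) - 36570} = \sqrt{-33631 - 36570} = \sqrt{-70201} = i \sqrt{70201}$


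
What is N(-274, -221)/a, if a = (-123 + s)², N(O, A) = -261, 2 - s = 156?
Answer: -261/76729 ≈ -0.0034016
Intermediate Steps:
s = -154 (s = 2 - 1*156 = 2 - 156 = -154)
a = 76729 (a = (-123 - 154)² = (-277)² = 76729)
N(-274, -221)/a = -261/76729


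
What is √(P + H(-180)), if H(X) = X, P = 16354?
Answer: √16174 ≈ 127.18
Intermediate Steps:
√(P + H(-180)) = √(16354 - 180) = √16174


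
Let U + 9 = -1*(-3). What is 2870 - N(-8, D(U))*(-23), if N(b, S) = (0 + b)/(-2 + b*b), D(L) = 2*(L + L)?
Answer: 88878/31 ≈ 2867.0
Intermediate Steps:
U = -6 (U = -9 - 1*(-3) = -9 + 3 = -6)
D(L) = 4*L (D(L) = 2*(2*L) = 4*L)
N(b, S) = b/(-2 + b²)
2870 - N(-8, D(U))*(-23) = 2870 - (-8/(-2 + (-8)²))*(-23) = 2870 - (-8/(-2 + 64))*(-23) = 2870 - (-8/62)*(-23) = 2870 - (-8*1/62)*(-23) = 2870 - (-4)*(-23)/31 = 2870 - 1*92/31 = 2870 - 92/31 = 88878/31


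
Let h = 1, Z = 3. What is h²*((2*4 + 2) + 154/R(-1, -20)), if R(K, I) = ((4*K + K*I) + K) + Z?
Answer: 167/9 ≈ 18.556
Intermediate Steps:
R(K, I) = 3 + 5*K + I*K (R(K, I) = ((4*K + K*I) + K) + 3 = ((4*K + I*K) + K) + 3 = (5*K + I*K) + 3 = 3 + 5*K + I*K)
h²*((2*4 + 2) + 154/R(-1, -20)) = 1²*((2*4 + 2) + 154/(3 + 5*(-1) - 20*(-1))) = 1*((8 + 2) + 154/(3 - 5 + 20)) = 1*(10 + 154/18) = 1*(10 + 154*(1/18)) = 1*(10 + 77/9) = 1*(167/9) = 167/9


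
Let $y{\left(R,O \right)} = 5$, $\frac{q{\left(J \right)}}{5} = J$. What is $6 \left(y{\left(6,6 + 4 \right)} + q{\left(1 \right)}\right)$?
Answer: $60$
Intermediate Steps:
$q{\left(J \right)} = 5 J$
$6 \left(y{\left(6,6 + 4 \right)} + q{\left(1 \right)}\right) = 6 \left(5 + 5 \cdot 1\right) = 6 \left(5 + 5\right) = 6 \cdot 10 = 60$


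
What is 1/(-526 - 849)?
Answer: -1/1375 ≈ -0.00072727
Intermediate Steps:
1/(-526 - 849) = 1/(-1375) = -1/1375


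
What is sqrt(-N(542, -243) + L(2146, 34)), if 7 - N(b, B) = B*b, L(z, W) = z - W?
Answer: I*sqrt(129601) ≈ 360.0*I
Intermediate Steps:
N(b, B) = 7 - B*b
sqrt(-N(542, -243) + L(2146, 34)) = sqrt(-(7 - 1*(-243)*542) + (2146 - 1*34)) = sqrt(-(7 + 131706) + (2146 - 34)) = sqrt(-1*131713 + 2112) = sqrt(-131713 + 2112) = sqrt(-129601) = I*sqrt(129601)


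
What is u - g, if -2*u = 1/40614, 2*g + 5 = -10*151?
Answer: 61530209/81228 ≈ 757.50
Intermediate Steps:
g = -1515/2 (g = -5/2 + (-10*151)/2 = -5/2 + (½)*(-1510) = -5/2 - 755 = -1515/2 ≈ -757.50)
u = -1/81228 (u = -½/40614 = -½*1/40614 = -1/81228 ≈ -1.2311e-5)
u - g = -1/81228 - 1*(-1515/2) = -1/81228 + 1515/2 = 61530209/81228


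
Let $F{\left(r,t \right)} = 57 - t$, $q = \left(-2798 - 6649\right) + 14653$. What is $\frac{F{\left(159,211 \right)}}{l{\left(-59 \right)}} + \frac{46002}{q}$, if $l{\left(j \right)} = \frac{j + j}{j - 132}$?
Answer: $- \frac{36925262}{153577} \approx -240.43$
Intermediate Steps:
$l{\left(j \right)} = \frac{2 j}{-132 + j}$
$q = 5206$ ($q = -9447 + 14653 = 5206$)
$\frac{F{\left(159,211 \right)}}{l{\left(-59 \right)}} + \frac{46002}{q} = \frac{57 - 211}{2 \left(-59\right) \frac{1}{-132 - 59}} + \frac{46002}{5206} = \frac{57 - 211}{2 \left(-59\right) \frac{1}{-191}} + 46002 \cdot \frac{1}{5206} = - \frac{154}{2 \left(-59\right) \left(- \frac{1}{191}\right)} + \frac{23001}{2603} = - \frac{154}{\frac{118}{191}} + \frac{23001}{2603} = \left(-154\right) \frac{191}{118} + \frac{23001}{2603} = - \frac{14707}{59} + \frac{23001}{2603} = - \frac{36925262}{153577}$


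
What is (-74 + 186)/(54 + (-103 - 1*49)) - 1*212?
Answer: -1492/7 ≈ -213.14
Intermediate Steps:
(-74 + 186)/(54 + (-103 - 1*49)) - 1*212 = 112/(54 + (-103 - 49)) - 212 = 112/(54 - 152) - 212 = 112/(-98) - 212 = 112*(-1/98) - 212 = -8/7 - 212 = -1492/7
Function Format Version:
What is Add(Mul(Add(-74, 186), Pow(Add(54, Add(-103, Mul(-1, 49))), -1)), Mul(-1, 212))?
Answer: Rational(-1492, 7) ≈ -213.14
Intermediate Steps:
Add(Mul(Add(-74, 186), Pow(Add(54, Add(-103, Mul(-1, 49))), -1)), Mul(-1, 212)) = Add(Mul(112, Pow(Add(54, Add(-103, -49)), -1)), -212) = Add(Mul(112, Pow(Add(54, -152), -1)), -212) = Add(Mul(112, Pow(-98, -1)), -212) = Add(Mul(112, Rational(-1, 98)), -212) = Add(Rational(-8, 7), -212) = Rational(-1492, 7)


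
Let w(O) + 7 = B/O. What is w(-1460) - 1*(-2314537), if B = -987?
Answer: 3379214787/1460 ≈ 2.3145e+6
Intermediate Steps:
w(O) = -7 - 987/O
w(-1460) - 1*(-2314537) = (-7 - 987/(-1460)) - 1*(-2314537) = (-7 - 987*(-1/1460)) + 2314537 = (-7 + 987/1460) + 2314537 = -9233/1460 + 2314537 = 3379214787/1460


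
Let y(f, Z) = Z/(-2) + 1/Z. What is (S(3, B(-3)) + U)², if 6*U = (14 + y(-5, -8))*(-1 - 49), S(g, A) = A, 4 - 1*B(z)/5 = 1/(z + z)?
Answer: 1050625/64 ≈ 16416.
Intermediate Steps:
y(f, Z) = 1/Z - Z/2 (y(f, Z) = Z*(-½) + 1/Z = -Z/2 + 1/Z = 1/Z - Z/2)
B(z) = 20 - 5/(2*z) (B(z) = 20 - 5/(z + z) = 20 - 5*1/(2*z) = 20 - 5/(2*z))
U = -3575/24 (U = ((14 + (1/(-8) - ½*(-8)))*(-1 - 49))/6 = ((14 + (-⅛ + 4))*(-50))/6 = ((14 + 31/8)*(-50))/6 = ((143/8)*(-50))/6 = (⅙)*(-3575/4) = -3575/24 ≈ -148.96)
(S(3, B(-3)) + U)² = ((20 - 5/2/(-3)) - 3575/24)² = ((20 - 5/2*(-⅓)) - 3575/24)² = ((20 + ⅚) - 3575/24)² = (125/6 - 3575/24)² = (-1025/8)² = 1050625/64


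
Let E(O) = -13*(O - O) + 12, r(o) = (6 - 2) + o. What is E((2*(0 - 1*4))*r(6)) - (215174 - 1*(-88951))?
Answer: -304113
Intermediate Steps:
r(o) = 4 + o
E(O) = 12 (E(O) = -13*0 + 12 = 0 + 12 = 12)
E((2*(0 - 1*4))*r(6)) - (215174 - 1*(-88951)) = 12 - (215174 - 1*(-88951)) = 12 - (215174 + 88951) = 12 - 1*304125 = 12 - 304125 = -304113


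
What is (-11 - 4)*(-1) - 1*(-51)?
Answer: 66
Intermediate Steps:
(-11 - 4)*(-1) - 1*(-51) = -15*(-1) + 51 = 15 + 51 = 66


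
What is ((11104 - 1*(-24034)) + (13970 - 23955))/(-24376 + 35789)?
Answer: 25153/11413 ≈ 2.2039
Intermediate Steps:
((11104 - 1*(-24034)) + (13970 - 23955))/(-24376 + 35789) = ((11104 + 24034) - 9985)/11413 = (35138 - 9985)*(1/11413) = 25153*(1/11413) = 25153/11413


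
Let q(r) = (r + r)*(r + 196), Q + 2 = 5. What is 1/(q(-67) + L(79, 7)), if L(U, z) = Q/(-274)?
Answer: -274/4736367 ≈ -5.7850e-5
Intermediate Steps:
Q = 3 (Q = -2 + 5 = 3)
L(U, z) = -3/274 (L(U, z) = 3/(-274) = 3*(-1/274) = -3/274)
q(r) = 2*r*(196 + r) (q(r) = (2*r)*(196 + r) = 2*r*(196 + r))
1/(q(-67) + L(79, 7)) = 1/(2*(-67)*(196 - 67) - 3/274) = 1/(2*(-67)*129 - 3/274) = 1/(-17286 - 3/274) = 1/(-4736367/274) = -274/4736367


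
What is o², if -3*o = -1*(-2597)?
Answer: 6744409/9 ≈ 7.4938e+5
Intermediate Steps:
o = -2597/3 (o = -(-1)*(-2597)/3 = -⅓*2597 = -2597/3 ≈ -865.67)
o² = (-2597/3)² = 6744409/9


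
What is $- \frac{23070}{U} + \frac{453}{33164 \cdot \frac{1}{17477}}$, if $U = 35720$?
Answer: $\frac{1762706499}{7403863} \approx 238.08$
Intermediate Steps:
$- \frac{23070}{U} + \frac{453}{33164 \cdot \frac{1}{17477}} = - \frac{23070}{35720} + \frac{453}{33164 \cdot \frac{1}{17477}} = \left(-23070\right) \frac{1}{35720} + \frac{453}{33164 \cdot \frac{1}{17477}} = - \frac{2307}{3572} + \frac{453}{\frac{33164}{17477}} = - \frac{2307}{3572} + 453 \cdot \frac{17477}{33164} = - \frac{2307}{3572} + \frac{7917081}{33164} = \frac{1762706499}{7403863}$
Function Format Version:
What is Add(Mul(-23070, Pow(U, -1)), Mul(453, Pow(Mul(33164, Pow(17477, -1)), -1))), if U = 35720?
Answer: Rational(1762706499, 7403863) ≈ 238.08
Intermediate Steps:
Add(Mul(-23070, Pow(U, -1)), Mul(453, Pow(Mul(33164, Pow(17477, -1)), -1))) = Add(Mul(-23070, Pow(35720, -1)), Mul(453, Pow(Mul(33164, Pow(17477, -1)), -1))) = Add(Mul(-23070, Rational(1, 35720)), Mul(453, Pow(Mul(33164, Rational(1, 17477)), -1))) = Add(Rational(-2307, 3572), Mul(453, Pow(Rational(33164, 17477), -1))) = Add(Rational(-2307, 3572), Mul(453, Rational(17477, 33164))) = Add(Rational(-2307, 3572), Rational(7917081, 33164)) = Rational(1762706499, 7403863)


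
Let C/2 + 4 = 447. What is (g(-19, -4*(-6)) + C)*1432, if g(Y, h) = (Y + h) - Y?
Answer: 1303120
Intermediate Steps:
g(Y, h) = h
C = 886 (C = -8 + 2*447 = -8 + 894 = 886)
(g(-19, -4*(-6)) + C)*1432 = (-4*(-6) + 886)*1432 = (24 + 886)*1432 = 910*1432 = 1303120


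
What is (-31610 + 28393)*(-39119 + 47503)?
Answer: -26971328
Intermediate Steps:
(-31610 + 28393)*(-39119 + 47503) = -3217*8384 = -26971328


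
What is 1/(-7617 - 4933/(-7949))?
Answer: -7949/60542600 ≈ -0.00013130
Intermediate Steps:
1/(-7617 - 4933/(-7949)) = 1/(-7617 - 4933*(-1/7949)) = 1/(-7617 + 4933/7949) = 1/(-60542600/7949) = -7949/60542600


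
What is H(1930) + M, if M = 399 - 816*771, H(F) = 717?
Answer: -628020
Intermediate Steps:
M = -628737 (M = 399 - 629136 = -628737)
H(1930) + M = 717 - 628737 = -628020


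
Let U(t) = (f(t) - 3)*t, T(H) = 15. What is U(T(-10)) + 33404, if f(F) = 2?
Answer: 33389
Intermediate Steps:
U(t) = -t (U(t) = (2 - 3)*t = -t)
U(T(-10)) + 33404 = -1*15 + 33404 = -15 + 33404 = 33389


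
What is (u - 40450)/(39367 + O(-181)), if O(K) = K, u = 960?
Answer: -19745/19593 ≈ -1.0078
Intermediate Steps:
(u - 40450)/(39367 + O(-181)) = (960 - 40450)/(39367 - 181) = -39490/39186 = -39490*1/39186 = -19745/19593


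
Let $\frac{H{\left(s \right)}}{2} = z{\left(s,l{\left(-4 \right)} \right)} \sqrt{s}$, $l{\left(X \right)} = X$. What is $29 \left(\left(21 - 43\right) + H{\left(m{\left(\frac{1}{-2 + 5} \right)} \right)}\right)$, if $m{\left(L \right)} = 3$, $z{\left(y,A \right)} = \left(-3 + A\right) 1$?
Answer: $-638 - 406 \sqrt{3} \approx -1341.2$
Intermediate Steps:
$z{\left(y,A \right)} = -3 + A$
$H{\left(s \right)} = - 14 \sqrt{s}$ ($H{\left(s \right)} = 2 \left(-3 - 4\right) \sqrt{s} = 2 \left(- 7 \sqrt{s}\right) = - 14 \sqrt{s}$)
$29 \left(\left(21 - 43\right) + H{\left(m{\left(\frac{1}{-2 + 5} \right)} \right)}\right) = 29 \left(\left(21 - 43\right) - 14 \sqrt{3}\right) = 29 \left(-22 - 14 \sqrt{3}\right) = -638 - 406 \sqrt{3}$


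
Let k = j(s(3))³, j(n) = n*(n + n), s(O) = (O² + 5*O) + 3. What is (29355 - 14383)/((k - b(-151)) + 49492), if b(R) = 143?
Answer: 14972/3099413261 ≈ 4.8306e-6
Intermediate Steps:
s(O) = 3 + O² + 5*O
j(n) = 2*n² (j(n) = n*(2*n) = 2*n²)
k = 3099363912 (k = (2*(3 + 3² + 5*3)²)³ = (2*(3 + 9 + 15)²)³ = (2*27²)³ = (2*729)³ = 1458³ = 3099363912)
(29355 - 14383)/((k - b(-151)) + 49492) = (29355 - 14383)/((3099363912 - 1*143) + 49492) = 14972/((3099363912 - 143) + 49492) = 14972/(3099363769 + 49492) = 14972/3099413261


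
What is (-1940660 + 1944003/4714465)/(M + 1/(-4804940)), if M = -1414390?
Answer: 1256034888060511748/915422362906068099 ≈ 1.3721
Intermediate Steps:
(-1940660 + 1944003/4714465)/(M + 1/(-4804940)) = (-1940660 + 1944003/4714465)/(-1414390 + 1/(-4804940)) = (-1940660 + 1944003*(1/4714465))/(-1414390 - 1/4804940) = (-1940660 + 1944003/4714465)/(-6796059086601/4804940) = -9149171702897/4714465*(-4804940/6796059086601) = 1256034888060511748/915422362906068099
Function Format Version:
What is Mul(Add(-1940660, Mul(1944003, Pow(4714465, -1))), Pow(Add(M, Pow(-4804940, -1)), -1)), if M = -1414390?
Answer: Rational(1256034888060511748, 915422362906068099) ≈ 1.3721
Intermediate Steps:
Mul(Add(-1940660, Mul(1944003, Pow(4714465, -1))), Pow(Add(M, Pow(-4804940, -1)), -1)) = Mul(Add(-1940660, Mul(1944003, Pow(4714465, -1))), Pow(Add(-1414390, Pow(-4804940, -1)), -1)) = Mul(Add(-1940660, Mul(1944003, Rational(1, 4714465))), Pow(Add(-1414390, Rational(-1, 4804940)), -1)) = Mul(Add(-1940660, Rational(1944003, 4714465)), Pow(Rational(-6796059086601, 4804940), -1)) = Mul(Rational(-9149171702897, 4714465), Rational(-4804940, 6796059086601)) = Rational(1256034888060511748, 915422362906068099)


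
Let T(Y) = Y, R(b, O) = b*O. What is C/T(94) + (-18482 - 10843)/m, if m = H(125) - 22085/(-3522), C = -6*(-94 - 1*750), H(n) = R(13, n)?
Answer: 1938580734/54006149 ≈ 35.896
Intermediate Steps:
R(b, O) = O*b
H(n) = 13*n (H(n) = n*13 = 13*n)
C = 5064 (C = -6*(-94 - 750) = -6*(-844) = 5064)
m = 5745335/3522 (m = 13*125 - 22085/(-3522) = 1625 - 22085*(-1/3522) = 1625 + 22085/3522 = 5745335/3522 ≈ 1631.3)
C/T(94) + (-18482 - 10843)/m = 5064/94 + (-18482 - 10843)/(5745335/3522) = 5064*(1/94) - 29325*3522/5745335 = 2532/47 - 20656530/1149067 = 1938580734/54006149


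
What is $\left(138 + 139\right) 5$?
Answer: $1385$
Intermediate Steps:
$\left(138 + 139\right) 5 = 277 \cdot 5 = 1385$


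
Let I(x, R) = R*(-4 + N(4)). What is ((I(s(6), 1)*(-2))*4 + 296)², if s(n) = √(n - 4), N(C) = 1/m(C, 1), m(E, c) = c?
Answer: 102400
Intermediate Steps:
N(C) = 1 (N(C) = 1/1 = 1)
s(n) = √(-4 + n)
I(x, R) = -3*R (I(x, R) = R*(-4 + 1) = R*(-3) = -3*R)
((I(s(6), 1)*(-2))*4 + 296)² = ((-3*1*(-2))*4 + 296)² = (-3*(-2)*4 + 296)² = (6*4 + 296)² = (24 + 296)² = 320² = 102400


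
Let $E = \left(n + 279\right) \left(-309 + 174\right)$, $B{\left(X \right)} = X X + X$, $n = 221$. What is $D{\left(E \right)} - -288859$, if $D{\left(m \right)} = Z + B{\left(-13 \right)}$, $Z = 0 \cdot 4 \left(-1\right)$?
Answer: $289015$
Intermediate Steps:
$B{\left(X \right)} = X + X^{2}$ ($B{\left(X \right)} = X^{2} + X = X + X^{2}$)
$Z = 0$ ($Z = 0 \left(-1\right) = 0$)
$E = -67500$ ($E = \left(221 + 279\right) \left(-309 + 174\right) = 500 \left(-135\right) = -67500$)
$D{\left(m \right)} = 156$ ($D{\left(m \right)} = 0 - 13 \left(1 - 13\right) = 0 - -156 = 0 + 156 = 156$)
$D{\left(E \right)} - -288859 = 156 - -288859 = 156 + 288859 = 289015$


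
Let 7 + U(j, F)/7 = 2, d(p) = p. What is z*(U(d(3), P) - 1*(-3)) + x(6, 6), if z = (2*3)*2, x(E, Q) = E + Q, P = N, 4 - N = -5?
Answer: -372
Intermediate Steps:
N = 9 (N = 4 - 1*(-5) = 4 + 5 = 9)
P = 9
U(j, F) = -35 (U(j, F) = -49 + 7*2 = -49 + 14 = -35)
z = 12 (z = 6*2 = 12)
z*(U(d(3), P) - 1*(-3)) + x(6, 6) = 12*(-35 - 1*(-3)) + (6 + 6) = 12*(-35 + 3) + 12 = 12*(-32) + 12 = -384 + 12 = -372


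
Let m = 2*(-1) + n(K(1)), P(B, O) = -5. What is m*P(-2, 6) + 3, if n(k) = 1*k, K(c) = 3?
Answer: -2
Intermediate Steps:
n(k) = k
m = 1 (m = 2*(-1) + 3 = -2 + 3 = 1)
m*P(-2, 6) + 3 = 1*(-5) + 3 = -5 + 3 = -2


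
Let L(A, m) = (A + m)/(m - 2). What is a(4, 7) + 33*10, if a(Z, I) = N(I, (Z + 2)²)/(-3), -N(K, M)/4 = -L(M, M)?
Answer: 5562/17 ≈ 327.18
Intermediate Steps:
L(A, m) = (A + m)/(-2 + m)
N(K, M) = 8*M/(-2 + M) (N(K, M) = -(-4)*(M + M)/(-2 + M) = -(-4)*(2*M)/(-2 + M) = -(-4)*2*M/(-2 + M) = -(-8)*M/(-2 + M) = 8*M/(-2 + M))
a(Z, I) = -8*(2 + Z)²/(3*(-2 + (2 + Z)²)) (a(Z, I) = (8*(Z + 2)²/(-2 + (Z + 2)²))/(-3) = (8*(2 + Z)²/(-2 + (2 + Z)²))*(-⅓) = -8*(2 + Z)²/(3*(-2 + (2 + Z)²)))
a(4, 7) + 33*10 = -8*(2 + 4)²/(-6 + 3*(2 + 4)²) + 33*10 = -8*6²/(-6 + 3*6²) + 330 = -8*36/(-6 + 3*36) + 330 = -8*36/(-6 + 108) + 330 = -8*36/102 + 330 = -8*1/102*36 + 330 = -48/17 + 330 = 5562/17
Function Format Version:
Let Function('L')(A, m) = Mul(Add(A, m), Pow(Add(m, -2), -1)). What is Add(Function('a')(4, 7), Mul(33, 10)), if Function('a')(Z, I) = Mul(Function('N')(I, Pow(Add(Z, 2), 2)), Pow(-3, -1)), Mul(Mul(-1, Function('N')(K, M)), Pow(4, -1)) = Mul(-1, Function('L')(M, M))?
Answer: Rational(5562, 17) ≈ 327.18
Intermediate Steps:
Function('L')(A, m) = Mul(Pow(Add(-2, m), -1), Add(A, m)) (Function('L')(A, m) = Mul(Add(A, m), Pow(Add(-2, m), -1)) = Mul(Pow(Add(-2, m), -1), Add(A, m)))
Function('N')(K, M) = Mul(8, M, Pow(Add(-2, M), -1)) (Function('N')(K, M) = Mul(-4, Mul(-1, Mul(Pow(Add(-2, M), -1), Add(M, M)))) = Mul(-4, Mul(-1, Mul(Pow(Add(-2, M), -1), Mul(2, M)))) = Mul(-4, Mul(-1, Mul(2, M, Pow(Add(-2, M), -1)))) = Mul(-4, Mul(-2, M, Pow(Add(-2, M), -1))) = Mul(8, M, Pow(Add(-2, M), -1)))
Function('a')(Z, I) = Mul(Rational(-8, 3), Pow(Add(-2, Pow(Add(2, Z), 2)), -1), Pow(Add(2, Z), 2)) (Function('a')(Z, I) = Mul(Mul(8, Pow(Add(Z, 2), 2), Pow(Add(-2, Pow(Add(Z, 2), 2)), -1)), Pow(-3, -1)) = Mul(Mul(8, Pow(Add(2, Z), 2), Pow(Add(-2, Pow(Add(2, Z), 2)), -1)), Rational(-1, 3)) = Mul(Mul(8, Pow(Add(-2, Pow(Add(2, Z), 2)), -1), Pow(Add(2, Z), 2)), Rational(-1, 3)) = Mul(Rational(-8, 3), Pow(Add(-2, Pow(Add(2, Z), 2)), -1), Pow(Add(2, Z), 2)))
Add(Function('a')(4, 7), Mul(33, 10)) = Add(Mul(-8, Pow(Add(-6, Mul(3, Pow(Add(2, 4), 2))), -1), Pow(Add(2, 4), 2)), Mul(33, 10)) = Add(Mul(-8, Pow(Add(-6, Mul(3, Pow(6, 2))), -1), Pow(6, 2)), 330) = Add(Mul(-8, Pow(Add(-6, Mul(3, 36)), -1), 36), 330) = Add(Mul(-8, Pow(Add(-6, 108), -1), 36), 330) = Add(Mul(-8, Pow(102, -1), 36), 330) = Add(Mul(-8, Rational(1, 102), 36), 330) = Add(Rational(-48, 17), 330) = Rational(5562, 17)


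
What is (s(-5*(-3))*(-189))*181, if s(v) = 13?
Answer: -444717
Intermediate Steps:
(s(-5*(-3))*(-189))*181 = (13*(-189))*181 = -2457*181 = -444717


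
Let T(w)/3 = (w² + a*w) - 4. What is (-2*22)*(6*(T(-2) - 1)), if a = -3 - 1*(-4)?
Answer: 1848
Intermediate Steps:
a = 1 (a = -3 + 4 = 1)
T(w) = -12 + 3*w + 3*w² (T(w) = 3*((w² + 1*w) - 4) = 3*((w² + w) - 4) = 3*((w + w²) - 4) = 3*(-4 + w + w²) = -12 + 3*w + 3*w²)
(-2*22)*(6*(T(-2) - 1)) = (-2*22)*(6*((-12 + 3*(-2) + 3*(-2)²) - 1)) = -264*((-12 - 6 + 3*4) - 1) = -264*((-12 - 6 + 12) - 1) = -264*(-6 - 1) = -264*(-7) = -44*(-42) = 1848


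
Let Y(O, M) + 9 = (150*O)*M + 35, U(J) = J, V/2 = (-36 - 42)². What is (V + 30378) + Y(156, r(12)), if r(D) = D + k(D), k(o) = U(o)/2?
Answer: 463772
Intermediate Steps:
V = 12168 (V = 2*(-36 - 42)² = 2*(-78)² = 2*6084 = 12168)
k(o) = o/2
r(D) = 3*D/2 (r(D) = D + D/2 = 3*D/2)
Y(O, M) = 26 + 150*M*O (Y(O, M) = -9 + ((150*O)*M + 35) = -9 + (150*M*O + 35) = -9 + (35 + 150*M*O) = 26 + 150*M*O)
(V + 30378) + Y(156, r(12)) = (12168 + 30378) + (26 + 150*((3/2)*12)*156) = 42546 + (26 + 150*18*156) = 42546 + (26 + 421200) = 42546 + 421226 = 463772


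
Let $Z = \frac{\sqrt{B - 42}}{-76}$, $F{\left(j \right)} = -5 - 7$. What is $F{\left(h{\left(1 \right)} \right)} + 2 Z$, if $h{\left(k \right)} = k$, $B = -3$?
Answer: $-12 - \frac{3 i \sqrt{5}}{38} \approx -12.0 - 0.17653 i$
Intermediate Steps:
$F{\left(j \right)} = -12$ ($F{\left(j \right)} = -5 - 7 = -12$)
$Z = - \frac{3 i \sqrt{5}}{76}$ ($Z = \frac{\sqrt{-3 - 42}}{-76} = \sqrt{-45} \left(- \frac{1}{76}\right) = 3 i \sqrt{5} \left(- \frac{1}{76}\right) = - \frac{3 i \sqrt{5}}{76} \approx - 0.088266 i$)
$F{\left(h{\left(1 \right)} \right)} + 2 Z = -12 + 2 \left(- \frac{3 i \sqrt{5}}{76}\right) = -12 - \frac{3 i \sqrt{5}}{38}$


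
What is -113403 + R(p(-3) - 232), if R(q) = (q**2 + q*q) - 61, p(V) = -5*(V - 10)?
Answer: -57686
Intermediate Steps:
p(V) = 50 - 5*V (p(V) = -5*(-10 + V) = 50 - 5*V)
R(q) = -61 + 2*q**2 (R(q) = (q**2 + q**2) - 61 = 2*q**2 - 61 = -61 + 2*q**2)
-113403 + R(p(-3) - 232) = -113403 + (-61 + 2*((50 - 5*(-3)) - 232)**2) = -113403 + (-61 + 2*((50 + 15) - 232)**2) = -113403 + (-61 + 2*(65 - 232)**2) = -113403 + (-61 + 2*(-167)**2) = -113403 + (-61 + 2*27889) = -113403 + (-61 + 55778) = -113403 + 55717 = -57686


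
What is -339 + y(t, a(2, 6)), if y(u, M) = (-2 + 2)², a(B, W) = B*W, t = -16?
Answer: -339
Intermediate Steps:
y(u, M) = 0 (y(u, M) = 0² = 0)
-339 + y(t, a(2, 6)) = -339 + 0 = -339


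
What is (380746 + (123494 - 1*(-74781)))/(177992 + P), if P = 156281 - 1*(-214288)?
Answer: 579021/548561 ≈ 1.0555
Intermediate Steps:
P = 370569 (P = 156281 + 214288 = 370569)
(380746 + (123494 - 1*(-74781)))/(177992 + P) = (380746 + (123494 - 1*(-74781)))/(177992 + 370569) = (380746 + (123494 + 74781))/548561 = (380746 + 198275)*(1/548561) = 579021*(1/548561) = 579021/548561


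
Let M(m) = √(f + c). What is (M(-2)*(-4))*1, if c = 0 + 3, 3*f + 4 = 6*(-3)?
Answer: -4*I*√39/3 ≈ -8.3267*I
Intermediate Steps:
f = -22/3 (f = -4/3 + (6*(-3))/3 = -4/3 + (⅓)*(-18) = -4/3 - 6 = -22/3 ≈ -7.3333)
c = 3
M(m) = I*√39/3 (M(m) = √(-22/3 + 3) = √(-13/3) = I*√39/3)
(M(-2)*(-4))*1 = ((I*√39/3)*(-4))*1 = -4*I*√39/3*1 = -4*I*√39/3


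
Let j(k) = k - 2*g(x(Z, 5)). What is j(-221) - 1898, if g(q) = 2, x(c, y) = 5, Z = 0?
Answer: -2123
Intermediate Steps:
j(k) = -4 + k (j(k) = k - 2*2 = k - 4 = -4 + k)
j(-221) - 1898 = (-4 - 221) - 1898 = -225 - 1898 = -2123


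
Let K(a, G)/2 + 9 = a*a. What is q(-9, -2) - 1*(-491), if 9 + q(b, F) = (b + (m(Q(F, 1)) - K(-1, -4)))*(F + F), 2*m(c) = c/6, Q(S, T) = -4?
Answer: 1366/3 ≈ 455.33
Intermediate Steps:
m(c) = c/12 (m(c) = (c/6)/2 = c/12)
K(a, G) = -18 + 2*a² (K(a, G) = -18 + 2*(a*a) = -18 + 2*a²)
q(b, F) = -9 + 2*F*(47/3 + b) (q(b, F) = -9 + (b + ((1/12)*(-4) - (-18 + 2*(-1)²)))*(F + F) = -9 + (b + (-⅓ - (-18 + 2*1)))*(2*F) = -9 + (b + (-⅓ - (-18 + 2)))*(2*F) = -9 + (b + (-⅓ - 1*(-16)))*(2*F) = -9 + (b + (-⅓ + 16))*(2*F) = -9 + (b + 47/3)*(2*F) = -9 + (47/3 + b)*(2*F) = -9 + 2*F*(47/3 + b))
q(-9, -2) - 1*(-491) = (-9 + (94/3)*(-2) + 2*(-2)*(-9)) - 1*(-491) = (-9 - 188/3 + 36) + 491 = -107/3 + 491 = 1366/3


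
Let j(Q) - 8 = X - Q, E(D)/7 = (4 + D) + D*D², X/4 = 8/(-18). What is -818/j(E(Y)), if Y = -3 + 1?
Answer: -3681/217 ≈ -16.963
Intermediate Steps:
X = -16/9 (X = 4*(8/(-18)) = 4*(8*(-1/18)) = 4*(-4/9) = -16/9 ≈ -1.7778)
Y = -2
E(D) = 28 + 7*D + 7*D³ (E(D) = 7*((4 + D) + D*D²) = 7*((4 + D) + D³) = 7*(4 + D + D³) = 28 + 7*D + 7*D³)
j(Q) = 56/9 - Q (j(Q) = 8 + (-16/9 - Q) = 56/9 - Q)
-818/j(E(Y)) = -818/(56/9 - (28 + 7*(-2) + 7*(-2)³)) = -818/(56/9 - (28 - 14 + 7*(-8))) = -818/(56/9 - (28 - 14 - 56)) = -818/(56/9 - 1*(-42)) = -818/(56/9 + 42) = -818/434/9 = -818*9/434 = -3681/217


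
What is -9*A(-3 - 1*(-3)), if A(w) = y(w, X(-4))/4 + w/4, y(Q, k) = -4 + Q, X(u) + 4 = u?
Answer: 9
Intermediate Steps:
X(u) = -4 + u
A(w) = -1 + w/2 (A(w) = (-4 + w)/4 + w/4 = (-4 + w)*(1/4) + w*(1/4) = (-1 + w/4) + w/4 = -1 + w/2)
-9*A(-3 - 1*(-3)) = -9*(-1 + (-3 - 1*(-3))/2) = -9*(-1 + (-3 + 3)/2) = -9*(-1 + (1/2)*0) = -9*(-1 + 0) = -9*(-1) = 9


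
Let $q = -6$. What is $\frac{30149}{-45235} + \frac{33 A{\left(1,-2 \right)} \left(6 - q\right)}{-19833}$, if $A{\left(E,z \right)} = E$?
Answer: $- \frac{18662369}{27186235} \approx -0.68646$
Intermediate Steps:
$\frac{30149}{-45235} + \frac{33 A{\left(1,-2 \right)} \left(6 - q\right)}{-19833} = \frac{30149}{-45235} + \frac{33 \cdot 1 \left(6 - -6\right)}{-19833} = 30149 \left(- \frac{1}{45235}\right) + 33 \left(6 + 6\right) \left(- \frac{1}{19833}\right) = - \frac{30149}{45235} + 33 \cdot 12 \left(- \frac{1}{19833}\right) = - \frac{30149}{45235} + 396 \left(- \frac{1}{19833}\right) = - \frac{30149}{45235} - \frac{12}{601} = - \frac{18662369}{27186235}$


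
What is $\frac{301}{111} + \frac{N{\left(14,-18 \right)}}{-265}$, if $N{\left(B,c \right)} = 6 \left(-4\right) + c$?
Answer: $\frac{84427}{29415} \approx 2.8702$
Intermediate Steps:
$N{\left(B,c \right)} = -24 + c$
$\frac{301}{111} + \frac{N{\left(14,-18 \right)}}{-265} = \frac{301}{111} + \frac{-24 - 18}{-265} = 301 \cdot \frac{1}{111} - - \frac{42}{265} = \frac{301}{111} + \frac{42}{265} = \frac{84427}{29415}$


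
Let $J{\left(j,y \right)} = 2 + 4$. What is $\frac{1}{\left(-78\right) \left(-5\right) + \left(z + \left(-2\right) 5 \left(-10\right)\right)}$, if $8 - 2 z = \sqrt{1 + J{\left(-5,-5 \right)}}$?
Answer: $\frac{1976}{976137} + \frac{2 \sqrt{7}}{976137} \approx 0.0020297$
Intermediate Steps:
$J{\left(j,y \right)} = 6$
$z = 4 - \frac{\sqrt{7}}{2}$ ($z = 4 - \frac{\sqrt{1 + 6}}{2} = 4 - \frac{\sqrt{7}}{2} \approx 2.6771$)
$\frac{1}{\left(-78\right) \left(-5\right) + \left(z + \left(-2\right) 5 \left(-10\right)\right)} = \frac{1}{\left(-78\right) \left(-5\right) + \left(\left(4 - \frac{\sqrt{7}}{2}\right) + \left(-2\right) 5 \left(-10\right)\right)} = \frac{1}{390 + \left(\left(4 - \frac{\sqrt{7}}{2}\right) - -100\right)} = \frac{1}{390 + \left(\left(4 - \frac{\sqrt{7}}{2}\right) + 100\right)} = \frac{1}{390 + \left(104 - \frac{\sqrt{7}}{2}\right)} = \frac{1}{494 - \frac{\sqrt{7}}{2}}$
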